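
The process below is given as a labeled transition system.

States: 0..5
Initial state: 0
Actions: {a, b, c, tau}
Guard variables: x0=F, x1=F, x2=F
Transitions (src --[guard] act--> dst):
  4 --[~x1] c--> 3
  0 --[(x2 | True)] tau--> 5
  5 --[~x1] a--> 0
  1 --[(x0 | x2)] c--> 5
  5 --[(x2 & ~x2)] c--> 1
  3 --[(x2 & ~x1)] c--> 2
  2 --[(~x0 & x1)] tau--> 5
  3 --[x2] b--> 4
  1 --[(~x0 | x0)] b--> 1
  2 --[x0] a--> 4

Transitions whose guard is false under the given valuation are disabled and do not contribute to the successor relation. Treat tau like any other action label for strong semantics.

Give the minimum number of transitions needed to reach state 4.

BFS to 4:
  depth 0: {0}
  depth 1: {5}
4 never appears.

Answer: UNREACHABLE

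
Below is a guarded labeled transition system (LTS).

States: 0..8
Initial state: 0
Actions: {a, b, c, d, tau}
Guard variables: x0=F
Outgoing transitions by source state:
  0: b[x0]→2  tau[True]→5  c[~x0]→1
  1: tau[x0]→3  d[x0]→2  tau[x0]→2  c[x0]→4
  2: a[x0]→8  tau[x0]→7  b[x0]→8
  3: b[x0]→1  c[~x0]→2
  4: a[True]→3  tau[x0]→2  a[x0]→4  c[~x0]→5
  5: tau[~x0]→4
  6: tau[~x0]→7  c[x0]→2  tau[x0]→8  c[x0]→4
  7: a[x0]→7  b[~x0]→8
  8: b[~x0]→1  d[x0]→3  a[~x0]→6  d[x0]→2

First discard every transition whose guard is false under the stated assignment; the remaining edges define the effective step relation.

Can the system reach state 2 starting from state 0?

Answer: REACHABLE

Working:
After dropping false guards: 10 live edges.
Layer 0: {0}
Layer 1: {1,5}  total {0,1,5}
Layer 2: {4}  total {0,1,4,5}
Layer 3: {3}  total {0,1,3,4,5}
Layer 4: {2}  total {0,1,2,3,4,5}
Reachable = {0,1,2,3,4,5}
trace reaching 2: tau·tau·a·c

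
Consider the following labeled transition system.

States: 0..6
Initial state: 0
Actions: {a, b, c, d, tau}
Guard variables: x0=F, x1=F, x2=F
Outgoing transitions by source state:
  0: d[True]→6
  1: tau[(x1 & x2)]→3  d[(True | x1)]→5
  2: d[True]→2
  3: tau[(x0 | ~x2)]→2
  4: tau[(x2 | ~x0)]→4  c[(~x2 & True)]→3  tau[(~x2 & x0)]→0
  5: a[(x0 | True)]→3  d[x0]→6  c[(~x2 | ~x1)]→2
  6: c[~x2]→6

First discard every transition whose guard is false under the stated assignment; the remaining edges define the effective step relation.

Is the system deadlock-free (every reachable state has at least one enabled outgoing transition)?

Answer: DEADLOCK-FREE

Analysis:
R = {0,6}
  0: d→6  [1 out]
  6: c→6  [1 out]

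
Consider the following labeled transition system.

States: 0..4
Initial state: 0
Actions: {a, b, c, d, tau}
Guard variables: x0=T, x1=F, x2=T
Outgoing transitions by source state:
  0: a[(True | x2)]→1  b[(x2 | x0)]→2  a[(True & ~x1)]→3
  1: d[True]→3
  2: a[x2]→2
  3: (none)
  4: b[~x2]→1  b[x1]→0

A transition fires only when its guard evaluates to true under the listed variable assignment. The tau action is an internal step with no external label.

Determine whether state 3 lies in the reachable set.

Guard filter leaves 5 enabled edge(s).
Layer 0: {0}
Layer 1: {1,2,3}  total {0,1,2,3}
Reachable = {0,1,2,3}
witness 3: a

Answer: REACHABLE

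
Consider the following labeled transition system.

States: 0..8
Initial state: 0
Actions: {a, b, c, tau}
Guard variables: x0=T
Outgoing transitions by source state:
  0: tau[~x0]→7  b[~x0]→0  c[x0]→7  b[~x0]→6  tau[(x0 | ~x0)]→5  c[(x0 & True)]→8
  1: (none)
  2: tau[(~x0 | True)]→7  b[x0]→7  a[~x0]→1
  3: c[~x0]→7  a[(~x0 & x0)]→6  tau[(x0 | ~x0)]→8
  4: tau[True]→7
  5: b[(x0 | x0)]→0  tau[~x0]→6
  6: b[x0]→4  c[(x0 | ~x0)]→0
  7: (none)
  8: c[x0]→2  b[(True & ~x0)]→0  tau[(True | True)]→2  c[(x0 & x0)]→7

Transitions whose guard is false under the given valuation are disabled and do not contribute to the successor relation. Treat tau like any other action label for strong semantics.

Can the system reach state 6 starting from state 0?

13 transition(s) survive guard evaluation.
L0 = {0}
L1 = {5,7,8}  total {0,5,7,8}
L2 = {2}  total {0,2,5,7,8}
Reach set: {0,2,5,7,8}

Answer: UNREACHABLE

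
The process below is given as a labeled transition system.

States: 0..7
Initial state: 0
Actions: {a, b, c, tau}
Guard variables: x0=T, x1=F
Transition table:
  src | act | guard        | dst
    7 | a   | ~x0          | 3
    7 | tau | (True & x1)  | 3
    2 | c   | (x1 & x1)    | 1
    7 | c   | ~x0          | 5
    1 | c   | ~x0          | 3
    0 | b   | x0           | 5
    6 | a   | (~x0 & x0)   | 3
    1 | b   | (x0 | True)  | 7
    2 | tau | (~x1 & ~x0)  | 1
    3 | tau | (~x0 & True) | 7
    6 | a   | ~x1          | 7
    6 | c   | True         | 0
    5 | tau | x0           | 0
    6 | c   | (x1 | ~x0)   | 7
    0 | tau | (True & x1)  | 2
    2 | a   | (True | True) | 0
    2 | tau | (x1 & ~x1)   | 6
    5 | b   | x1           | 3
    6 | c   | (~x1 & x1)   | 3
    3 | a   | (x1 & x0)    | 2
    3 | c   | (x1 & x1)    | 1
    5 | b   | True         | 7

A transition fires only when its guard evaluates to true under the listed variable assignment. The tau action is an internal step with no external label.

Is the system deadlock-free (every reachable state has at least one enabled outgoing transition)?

Reach set: {0,5,7}
  0: b→5  [1 out]
  5: b→7  tau→0  [2 out]
  7: ∅  [no exit]
witness 7: b·b

Answer: DEADLOCK at state 7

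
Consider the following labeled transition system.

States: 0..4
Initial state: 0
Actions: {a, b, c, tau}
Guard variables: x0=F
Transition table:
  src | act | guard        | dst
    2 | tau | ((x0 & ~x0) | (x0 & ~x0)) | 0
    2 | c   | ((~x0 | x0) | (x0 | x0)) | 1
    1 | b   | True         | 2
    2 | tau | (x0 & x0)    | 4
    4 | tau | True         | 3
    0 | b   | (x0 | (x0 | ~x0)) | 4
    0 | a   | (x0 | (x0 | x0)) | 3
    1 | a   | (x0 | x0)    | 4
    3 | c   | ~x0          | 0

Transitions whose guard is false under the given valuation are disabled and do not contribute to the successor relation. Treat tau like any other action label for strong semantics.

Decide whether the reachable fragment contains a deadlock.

Answer: DEADLOCK-FREE

Trace:
Reachable = {0,3,4}
  0: b→4  [1 exit(s)]
  3: c→0  [1 exit(s)]
  4: tau→3  [1 exit(s)]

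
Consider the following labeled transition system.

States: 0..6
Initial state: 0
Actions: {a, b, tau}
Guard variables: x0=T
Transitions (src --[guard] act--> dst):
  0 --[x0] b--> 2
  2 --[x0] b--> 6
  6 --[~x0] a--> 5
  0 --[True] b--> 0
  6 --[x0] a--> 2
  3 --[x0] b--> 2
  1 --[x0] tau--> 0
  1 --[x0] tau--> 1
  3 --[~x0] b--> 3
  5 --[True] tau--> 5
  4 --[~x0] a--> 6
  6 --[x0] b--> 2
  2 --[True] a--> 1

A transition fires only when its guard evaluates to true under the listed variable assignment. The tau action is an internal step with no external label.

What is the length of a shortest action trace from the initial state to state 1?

BFS to 1:
  Layer 0: {0}
  Layer 1: {2}
  Layer 2: {1,6}
1 enters at depth 2; path b·a

Answer: 2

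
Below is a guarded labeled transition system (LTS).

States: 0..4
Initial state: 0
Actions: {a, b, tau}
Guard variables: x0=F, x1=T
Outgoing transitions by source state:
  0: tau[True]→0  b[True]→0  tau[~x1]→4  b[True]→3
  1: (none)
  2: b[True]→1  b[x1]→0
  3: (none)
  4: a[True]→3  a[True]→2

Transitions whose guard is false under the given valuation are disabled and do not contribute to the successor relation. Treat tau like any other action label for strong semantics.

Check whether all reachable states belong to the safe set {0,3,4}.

Allowed set {0,3,4}
Reach set: {0,3}
  0: safe
  3: safe

Answer: INVARIANT HOLDS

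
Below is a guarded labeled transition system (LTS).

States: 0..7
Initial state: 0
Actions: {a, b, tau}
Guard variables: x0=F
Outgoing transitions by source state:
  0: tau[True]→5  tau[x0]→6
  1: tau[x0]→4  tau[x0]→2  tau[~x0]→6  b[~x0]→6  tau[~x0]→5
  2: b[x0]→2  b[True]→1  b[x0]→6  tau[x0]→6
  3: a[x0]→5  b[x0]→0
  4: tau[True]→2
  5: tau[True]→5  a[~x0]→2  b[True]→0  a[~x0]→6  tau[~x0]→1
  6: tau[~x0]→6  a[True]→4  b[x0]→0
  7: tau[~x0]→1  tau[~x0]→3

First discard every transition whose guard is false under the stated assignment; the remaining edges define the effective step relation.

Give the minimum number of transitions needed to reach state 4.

BFS to 4:
  Layer 0: {0}
  Layer 1: {5}
  Layer 2: {1,2,6}
  Layer 3: {4}
4 enters at depth 3; path tau·a·a

Answer: 3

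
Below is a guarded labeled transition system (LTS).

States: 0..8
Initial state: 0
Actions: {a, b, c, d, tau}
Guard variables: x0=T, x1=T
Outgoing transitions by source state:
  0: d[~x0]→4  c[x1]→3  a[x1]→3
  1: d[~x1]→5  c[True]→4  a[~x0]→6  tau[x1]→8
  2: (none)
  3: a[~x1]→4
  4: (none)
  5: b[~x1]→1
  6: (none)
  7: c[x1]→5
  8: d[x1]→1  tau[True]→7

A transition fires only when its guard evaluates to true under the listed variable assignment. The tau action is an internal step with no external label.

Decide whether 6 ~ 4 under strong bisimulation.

Bisimulation quotient by refinement:
  π0 = {{0,1,2,3,4,5,6,7,8}}
  π1 = {{0},{1},{2,3,4,5,6},{7},{8}}
5 equivalence class(es) (converged in 2)
[6]={2,3,4,5,6}  [4]={2,3,4,5,6}

Answer: BISIMILAR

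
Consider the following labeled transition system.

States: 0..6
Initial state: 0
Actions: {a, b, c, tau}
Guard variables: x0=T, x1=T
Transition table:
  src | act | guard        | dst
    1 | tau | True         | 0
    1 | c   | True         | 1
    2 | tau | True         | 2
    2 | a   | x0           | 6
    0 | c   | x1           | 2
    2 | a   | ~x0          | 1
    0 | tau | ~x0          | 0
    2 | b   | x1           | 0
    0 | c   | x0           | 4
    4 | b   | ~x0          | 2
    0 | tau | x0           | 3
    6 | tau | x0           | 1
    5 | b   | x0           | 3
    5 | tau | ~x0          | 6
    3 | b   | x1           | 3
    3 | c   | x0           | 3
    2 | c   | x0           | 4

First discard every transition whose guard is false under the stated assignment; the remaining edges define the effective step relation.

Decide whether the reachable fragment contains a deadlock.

R = {0,1,2,3,4,6}
  0: c→2  c→4  tau→3  [3 exit(s)]
  1: c→1  tau→0  [2 exit(s)]
  2: a→6  b→0  c→4  tau→2  [4 exit(s)]
  3: b→3  c→3  [2 exit(s)]
  4: ∅  [no exit]
  6: tau→1  [1 exit(s)]
witness 4: c

Answer: DEADLOCK at state 4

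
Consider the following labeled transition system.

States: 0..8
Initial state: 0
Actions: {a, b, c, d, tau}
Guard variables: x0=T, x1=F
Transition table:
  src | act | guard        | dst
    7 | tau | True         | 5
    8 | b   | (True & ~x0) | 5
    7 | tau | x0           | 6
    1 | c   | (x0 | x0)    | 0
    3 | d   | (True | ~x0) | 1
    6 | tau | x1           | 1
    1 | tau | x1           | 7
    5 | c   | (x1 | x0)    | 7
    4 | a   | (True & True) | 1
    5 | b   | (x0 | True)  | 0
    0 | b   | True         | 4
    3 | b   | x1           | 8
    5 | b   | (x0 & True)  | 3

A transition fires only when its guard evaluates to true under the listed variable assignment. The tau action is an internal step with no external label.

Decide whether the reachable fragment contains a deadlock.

Answer: DEADLOCK-FREE

Trace:
Reachable = {0,1,4}
  0: b→4  [deg 1]
  1: c→0  [deg 1]
  4: a→1  [deg 1]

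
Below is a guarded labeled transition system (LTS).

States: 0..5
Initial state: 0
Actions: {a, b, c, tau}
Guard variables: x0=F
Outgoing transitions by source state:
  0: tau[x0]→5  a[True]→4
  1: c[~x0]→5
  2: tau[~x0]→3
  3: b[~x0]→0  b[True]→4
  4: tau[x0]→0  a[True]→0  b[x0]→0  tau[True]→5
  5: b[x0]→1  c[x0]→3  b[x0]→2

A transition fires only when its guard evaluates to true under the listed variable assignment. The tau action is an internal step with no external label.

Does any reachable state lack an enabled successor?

Answer: DEADLOCK at state 5

Trace:
R = {0,4,5}
  0: a→4  [1 exit(s)]
  4: a→0  tau→5  [2 exit(s)]
  5: ∅  [deadlock]
trace reaching 5: a·tau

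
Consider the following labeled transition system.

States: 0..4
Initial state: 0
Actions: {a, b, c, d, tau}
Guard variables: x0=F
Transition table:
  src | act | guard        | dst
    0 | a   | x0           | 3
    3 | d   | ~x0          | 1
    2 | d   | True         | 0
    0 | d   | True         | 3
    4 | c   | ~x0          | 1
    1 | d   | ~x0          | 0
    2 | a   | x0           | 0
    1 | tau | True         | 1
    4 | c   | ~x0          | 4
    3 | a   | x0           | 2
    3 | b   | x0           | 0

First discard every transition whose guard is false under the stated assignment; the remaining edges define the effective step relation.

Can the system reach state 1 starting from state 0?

Answer: REACHABLE

Working:
After dropping false guards: 7 live edges.
Layer 0: {0}
Layer 1: {3}  now seen {0,3}
Layer 2: {1}  now seen {0,1,3}
Reach set: {0,1,3}
trace reaching 1: d·d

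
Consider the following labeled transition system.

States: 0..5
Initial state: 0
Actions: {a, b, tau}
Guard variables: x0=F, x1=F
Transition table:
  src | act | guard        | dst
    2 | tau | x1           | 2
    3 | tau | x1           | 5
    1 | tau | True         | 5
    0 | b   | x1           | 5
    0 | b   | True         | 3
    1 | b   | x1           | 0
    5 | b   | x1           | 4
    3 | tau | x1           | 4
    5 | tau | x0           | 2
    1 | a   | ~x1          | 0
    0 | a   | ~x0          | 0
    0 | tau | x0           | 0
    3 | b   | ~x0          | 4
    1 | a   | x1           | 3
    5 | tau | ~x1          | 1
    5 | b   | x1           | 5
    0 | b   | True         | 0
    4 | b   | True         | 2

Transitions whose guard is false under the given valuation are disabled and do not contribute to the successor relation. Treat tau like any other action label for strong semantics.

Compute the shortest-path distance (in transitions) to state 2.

Answer: 3

Trace:
Layered search for 2:
  depth 0: {0}
  depth 1: {3}
  depth 2: {4}
  depth 3: {2}
2 enters at depth 3; path b·b·b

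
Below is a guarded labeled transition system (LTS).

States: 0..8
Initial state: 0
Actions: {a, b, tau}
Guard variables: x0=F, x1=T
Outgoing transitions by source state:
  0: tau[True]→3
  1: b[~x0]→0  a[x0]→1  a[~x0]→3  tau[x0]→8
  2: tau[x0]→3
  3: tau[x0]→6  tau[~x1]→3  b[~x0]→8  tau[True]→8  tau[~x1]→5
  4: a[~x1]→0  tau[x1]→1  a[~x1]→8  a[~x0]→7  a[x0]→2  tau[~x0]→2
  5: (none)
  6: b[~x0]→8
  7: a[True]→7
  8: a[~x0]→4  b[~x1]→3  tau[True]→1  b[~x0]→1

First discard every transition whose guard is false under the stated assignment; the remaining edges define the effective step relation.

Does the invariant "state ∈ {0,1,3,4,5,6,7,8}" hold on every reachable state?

Answer: INVARIANT VIOLATED at state 2

Working:
Allowed set {0,1,3,4,5,6,7,8}
R = {0,1,2,3,4,7,8}
  0: ✓
  1: ✓
  2: ✗ unsafe
  3: ✓
  4: ✓
  7: ✓
  8: ✓
reach 2 via tau·b·a·tau — violates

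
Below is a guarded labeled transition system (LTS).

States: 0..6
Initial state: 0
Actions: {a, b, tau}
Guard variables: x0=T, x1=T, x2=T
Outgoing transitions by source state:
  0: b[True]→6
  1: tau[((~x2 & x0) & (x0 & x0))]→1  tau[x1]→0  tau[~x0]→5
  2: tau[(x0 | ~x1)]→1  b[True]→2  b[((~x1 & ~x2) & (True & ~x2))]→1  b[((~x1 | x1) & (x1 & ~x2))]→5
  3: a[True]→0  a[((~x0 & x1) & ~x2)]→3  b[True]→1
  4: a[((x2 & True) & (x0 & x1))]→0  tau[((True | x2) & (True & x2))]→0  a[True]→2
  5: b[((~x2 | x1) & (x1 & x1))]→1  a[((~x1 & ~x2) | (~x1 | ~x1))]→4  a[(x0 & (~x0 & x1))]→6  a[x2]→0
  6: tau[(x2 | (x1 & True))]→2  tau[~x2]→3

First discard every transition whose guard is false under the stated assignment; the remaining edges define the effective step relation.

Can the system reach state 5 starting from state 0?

Answer: UNREACHABLE

Trace:
After dropping false guards: 12 live edges.
depth 0: {0}
depth 1: {6}  cumulative {0,6}
depth 2: {2}  cumulative {0,2,6}
depth 3: {1}  cumulative {0,1,2,6}
R = {0,1,2,6}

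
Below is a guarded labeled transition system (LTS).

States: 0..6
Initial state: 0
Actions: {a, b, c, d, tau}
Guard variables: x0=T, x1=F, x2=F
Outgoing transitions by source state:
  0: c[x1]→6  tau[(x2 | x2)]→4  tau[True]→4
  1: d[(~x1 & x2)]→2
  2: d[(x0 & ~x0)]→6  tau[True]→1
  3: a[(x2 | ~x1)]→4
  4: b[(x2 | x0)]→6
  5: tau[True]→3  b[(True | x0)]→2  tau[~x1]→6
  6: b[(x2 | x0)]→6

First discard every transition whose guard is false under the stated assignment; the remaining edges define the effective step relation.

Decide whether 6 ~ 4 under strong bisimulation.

Bisimulation quotient by refinement:
  π0 = {{0,1,2,3,4,5,6}}
  π1 = {{0,2},{1},{3},{4,6},{5}}
  π2 = {{0},{1},{2},{3},{4,6},{5}}
Fixed point at round 3; 6 class(es).
class of 6: {4,6}; class of 4: {4,6}

Answer: BISIMILAR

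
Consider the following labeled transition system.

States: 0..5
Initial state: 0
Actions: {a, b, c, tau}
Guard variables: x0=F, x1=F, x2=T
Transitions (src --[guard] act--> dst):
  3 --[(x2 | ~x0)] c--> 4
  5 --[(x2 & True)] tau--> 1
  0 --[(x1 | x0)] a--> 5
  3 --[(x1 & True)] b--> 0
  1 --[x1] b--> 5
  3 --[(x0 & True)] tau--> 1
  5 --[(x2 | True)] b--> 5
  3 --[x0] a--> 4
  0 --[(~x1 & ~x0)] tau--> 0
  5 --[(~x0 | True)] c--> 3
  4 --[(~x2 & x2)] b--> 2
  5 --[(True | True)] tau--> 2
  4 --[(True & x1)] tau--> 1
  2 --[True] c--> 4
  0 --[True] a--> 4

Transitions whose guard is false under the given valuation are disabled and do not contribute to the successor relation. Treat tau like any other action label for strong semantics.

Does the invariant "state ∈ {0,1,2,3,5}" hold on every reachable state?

Safe = {0,1,2,3,5}
Reachable = {0,4}
  0: safe
  4: ✗ unsafe
witness against invariant: a → 4

Answer: INVARIANT VIOLATED at state 4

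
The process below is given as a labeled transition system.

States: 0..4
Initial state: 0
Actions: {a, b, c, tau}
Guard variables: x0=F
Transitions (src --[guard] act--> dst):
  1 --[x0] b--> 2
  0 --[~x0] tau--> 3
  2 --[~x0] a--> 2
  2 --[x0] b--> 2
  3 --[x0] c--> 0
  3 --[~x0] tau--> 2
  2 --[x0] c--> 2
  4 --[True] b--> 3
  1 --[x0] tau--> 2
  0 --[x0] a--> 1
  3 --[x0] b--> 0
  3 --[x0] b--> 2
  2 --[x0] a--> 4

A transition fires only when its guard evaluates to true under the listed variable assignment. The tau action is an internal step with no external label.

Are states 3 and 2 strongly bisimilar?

Answer: NOT BISIMILAR

Trace:
Compute ~ classes (split until stable):
  P[0] = {{0,1,2,3,4}}
  P[1] = {{0,3},{1},{2},{4}}
  P[2] = {{0},{1},{2},{3},{4}}
5 equivalence class(es) (converged in 3)
[3]={3}  [2]={2}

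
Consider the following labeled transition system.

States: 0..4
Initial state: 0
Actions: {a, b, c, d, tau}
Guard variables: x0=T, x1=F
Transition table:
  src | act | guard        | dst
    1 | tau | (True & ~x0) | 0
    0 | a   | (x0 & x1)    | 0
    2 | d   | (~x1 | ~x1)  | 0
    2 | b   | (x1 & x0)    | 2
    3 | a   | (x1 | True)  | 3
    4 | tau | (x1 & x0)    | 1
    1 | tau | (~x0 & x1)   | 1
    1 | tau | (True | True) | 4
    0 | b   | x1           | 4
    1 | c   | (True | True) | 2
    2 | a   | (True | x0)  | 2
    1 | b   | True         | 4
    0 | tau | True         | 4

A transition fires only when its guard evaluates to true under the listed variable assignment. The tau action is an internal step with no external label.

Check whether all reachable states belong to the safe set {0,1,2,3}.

Answer: INVARIANT VIOLATED at state 4

Analysis:
Inv-set: {0,1,2,3}
Reach set: {0,4}
  0: safe
  4: VIOLATES
witness against invariant: tau → 4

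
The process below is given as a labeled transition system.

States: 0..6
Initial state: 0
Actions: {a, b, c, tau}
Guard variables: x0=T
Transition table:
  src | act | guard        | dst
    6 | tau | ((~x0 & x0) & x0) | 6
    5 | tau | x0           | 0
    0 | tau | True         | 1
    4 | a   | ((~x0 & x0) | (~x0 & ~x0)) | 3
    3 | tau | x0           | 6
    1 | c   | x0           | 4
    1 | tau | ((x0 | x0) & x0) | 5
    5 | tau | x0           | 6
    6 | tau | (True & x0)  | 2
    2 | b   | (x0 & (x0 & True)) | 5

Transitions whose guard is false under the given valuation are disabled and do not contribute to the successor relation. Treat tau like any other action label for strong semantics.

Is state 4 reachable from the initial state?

Answer: REACHABLE

Analysis:
After dropping false guards: 8 live edges.
Layer 0: {0}
Layer 1: {1}  cumulative {0,1}
Layer 2: {4,5}  cumulative {0,1,4,5}
Layer 3: {6}  cumulative {0,1,4,5,6}
Layer 4: {2}  cumulative {0,1,2,4,5,6}
R = {0,1,2,4,5,6}
trace reaching 4: tau·c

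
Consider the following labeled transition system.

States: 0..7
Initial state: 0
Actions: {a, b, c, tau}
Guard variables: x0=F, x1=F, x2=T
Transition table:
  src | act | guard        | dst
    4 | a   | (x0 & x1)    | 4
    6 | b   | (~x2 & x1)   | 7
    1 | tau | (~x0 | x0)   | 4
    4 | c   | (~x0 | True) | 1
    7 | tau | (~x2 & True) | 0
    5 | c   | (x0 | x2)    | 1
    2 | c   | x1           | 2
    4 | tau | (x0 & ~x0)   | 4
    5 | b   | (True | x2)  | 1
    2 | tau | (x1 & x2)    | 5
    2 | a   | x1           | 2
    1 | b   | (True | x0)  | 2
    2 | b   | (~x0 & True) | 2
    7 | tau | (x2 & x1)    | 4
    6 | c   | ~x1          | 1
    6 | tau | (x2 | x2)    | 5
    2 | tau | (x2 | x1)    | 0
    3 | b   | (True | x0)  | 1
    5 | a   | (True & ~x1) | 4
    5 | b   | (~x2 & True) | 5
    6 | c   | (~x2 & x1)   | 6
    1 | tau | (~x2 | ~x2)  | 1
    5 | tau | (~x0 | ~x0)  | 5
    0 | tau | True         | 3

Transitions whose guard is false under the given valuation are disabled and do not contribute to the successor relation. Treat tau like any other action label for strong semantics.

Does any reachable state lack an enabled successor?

Answer: DEADLOCK-FREE

Working:
Reach set: {0,1,2,3,4}
  0: tau→3  [1 out]
  1: b→2  tau→4  [2 out]
  2: b→2  tau→0  [2 out]
  3: b→1  [1 out]
  4: c→1  [1 out]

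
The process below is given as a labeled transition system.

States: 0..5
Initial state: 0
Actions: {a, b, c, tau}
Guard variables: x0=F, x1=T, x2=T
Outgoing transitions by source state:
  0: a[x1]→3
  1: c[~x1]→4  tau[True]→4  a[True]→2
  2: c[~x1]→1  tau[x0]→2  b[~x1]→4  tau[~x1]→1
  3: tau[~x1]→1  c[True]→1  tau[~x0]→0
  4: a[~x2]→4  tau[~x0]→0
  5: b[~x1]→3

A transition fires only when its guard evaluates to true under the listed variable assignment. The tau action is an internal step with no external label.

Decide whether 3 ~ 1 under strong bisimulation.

Answer: NOT BISIMILAR

Working:
Bisimulation quotient by refinement:
  round 0: {{0,1,2,3,4,5}}
  round 1: {{0},{1},{2,5},{3},{4}}
5 equivalence class(es) (converged in 2)
3∈{3}, 1∈{1}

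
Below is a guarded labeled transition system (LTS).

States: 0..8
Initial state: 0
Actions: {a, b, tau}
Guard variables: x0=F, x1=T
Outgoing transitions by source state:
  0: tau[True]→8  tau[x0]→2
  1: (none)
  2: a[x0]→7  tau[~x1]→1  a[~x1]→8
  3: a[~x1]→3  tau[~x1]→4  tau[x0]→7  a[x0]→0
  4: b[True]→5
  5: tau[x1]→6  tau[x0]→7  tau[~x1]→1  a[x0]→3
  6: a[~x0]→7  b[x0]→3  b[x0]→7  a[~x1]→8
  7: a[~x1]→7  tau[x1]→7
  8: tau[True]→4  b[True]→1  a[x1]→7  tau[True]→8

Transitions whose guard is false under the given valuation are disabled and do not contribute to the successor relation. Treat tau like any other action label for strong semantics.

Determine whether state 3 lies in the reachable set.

Answer: UNREACHABLE

Working:
After dropping false guards: 9 live edges.
L0 = {0}
L1 = {8}  cumulative {0,8}
L2 = {1,4,7}  cumulative {0,1,4,7,8}
L3 = {5}  cumulative {0,1,4,5,7,8}
L4 = {6}  cumulative {0,1,4,5,6,7,8}
Reach set: {0,1,4,5,6,7,8}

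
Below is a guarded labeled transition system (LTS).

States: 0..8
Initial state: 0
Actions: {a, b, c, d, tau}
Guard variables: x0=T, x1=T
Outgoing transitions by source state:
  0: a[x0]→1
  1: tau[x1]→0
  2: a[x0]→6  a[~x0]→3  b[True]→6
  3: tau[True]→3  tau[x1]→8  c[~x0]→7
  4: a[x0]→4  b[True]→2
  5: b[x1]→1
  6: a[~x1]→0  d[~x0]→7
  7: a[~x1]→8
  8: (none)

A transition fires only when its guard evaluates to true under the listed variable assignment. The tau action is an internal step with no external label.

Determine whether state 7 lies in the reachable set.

Answer: UNREACHABLE

Trace:
After dropping false guards: 9 live edges.
Layer 0: {0}
Layer 1: {1}  now seen {0,1}
Reachable = {0,1}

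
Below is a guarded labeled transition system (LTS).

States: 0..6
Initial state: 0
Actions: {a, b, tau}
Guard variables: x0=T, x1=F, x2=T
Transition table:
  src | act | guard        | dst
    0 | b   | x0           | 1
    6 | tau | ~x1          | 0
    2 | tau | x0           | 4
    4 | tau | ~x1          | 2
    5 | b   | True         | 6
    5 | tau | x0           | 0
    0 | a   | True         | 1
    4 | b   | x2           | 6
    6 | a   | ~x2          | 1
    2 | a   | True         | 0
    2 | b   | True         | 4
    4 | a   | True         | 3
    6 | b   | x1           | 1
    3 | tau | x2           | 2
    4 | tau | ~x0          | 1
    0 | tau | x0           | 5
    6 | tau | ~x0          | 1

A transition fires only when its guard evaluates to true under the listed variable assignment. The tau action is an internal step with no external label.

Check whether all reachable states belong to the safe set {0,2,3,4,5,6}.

Answer: INVARIANT VIOLATED at state 1

Analysis:
Allowed set {0,2,3,4,5,6}
R = {0,1,5,6}
  0: ok
  1: VIOLATES
  5: ok
  6: ok
counterexample path to 1: b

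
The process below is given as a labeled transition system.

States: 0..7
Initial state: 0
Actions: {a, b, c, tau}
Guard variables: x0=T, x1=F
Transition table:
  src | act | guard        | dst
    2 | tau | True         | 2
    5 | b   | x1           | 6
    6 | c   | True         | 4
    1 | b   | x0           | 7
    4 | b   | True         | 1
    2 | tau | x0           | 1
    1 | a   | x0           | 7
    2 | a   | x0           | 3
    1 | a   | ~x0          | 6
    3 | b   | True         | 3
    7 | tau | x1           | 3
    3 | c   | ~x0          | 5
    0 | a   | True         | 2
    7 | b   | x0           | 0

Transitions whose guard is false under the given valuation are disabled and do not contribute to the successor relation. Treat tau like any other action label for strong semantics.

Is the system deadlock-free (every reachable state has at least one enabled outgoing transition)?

Answer: DEADLOCK-FREE

Working:
Reach set: {0,1,2,3,7}
  0: a→2  [1 exit(s)]
  1: a→7  b→7  [2 exit(s)]
  2: a→3  tau→1  tau→2  [3 exit(s)]
  3: b→3  [1 exit(s)]
  7: b→0  [1 exit(s)]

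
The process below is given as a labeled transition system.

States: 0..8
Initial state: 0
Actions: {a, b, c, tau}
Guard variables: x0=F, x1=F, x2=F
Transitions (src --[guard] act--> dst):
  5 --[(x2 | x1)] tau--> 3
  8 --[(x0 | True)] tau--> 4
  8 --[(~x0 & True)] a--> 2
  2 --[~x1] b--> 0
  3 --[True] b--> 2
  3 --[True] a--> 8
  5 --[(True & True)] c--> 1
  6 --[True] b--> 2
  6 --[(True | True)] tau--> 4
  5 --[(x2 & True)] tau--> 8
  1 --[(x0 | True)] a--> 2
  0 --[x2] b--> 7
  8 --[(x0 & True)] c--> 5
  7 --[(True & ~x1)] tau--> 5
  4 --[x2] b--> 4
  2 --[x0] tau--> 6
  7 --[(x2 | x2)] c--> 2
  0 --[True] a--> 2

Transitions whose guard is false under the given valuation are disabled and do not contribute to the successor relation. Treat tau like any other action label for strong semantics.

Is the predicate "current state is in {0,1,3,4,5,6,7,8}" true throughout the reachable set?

Allowed set {0,1,3,4,5,6,7,8}
Reachable = {0,2}
  0: ok
  2: outside
reach 2 via a — violates

Answer: INVARIANT VIOLATED at state 2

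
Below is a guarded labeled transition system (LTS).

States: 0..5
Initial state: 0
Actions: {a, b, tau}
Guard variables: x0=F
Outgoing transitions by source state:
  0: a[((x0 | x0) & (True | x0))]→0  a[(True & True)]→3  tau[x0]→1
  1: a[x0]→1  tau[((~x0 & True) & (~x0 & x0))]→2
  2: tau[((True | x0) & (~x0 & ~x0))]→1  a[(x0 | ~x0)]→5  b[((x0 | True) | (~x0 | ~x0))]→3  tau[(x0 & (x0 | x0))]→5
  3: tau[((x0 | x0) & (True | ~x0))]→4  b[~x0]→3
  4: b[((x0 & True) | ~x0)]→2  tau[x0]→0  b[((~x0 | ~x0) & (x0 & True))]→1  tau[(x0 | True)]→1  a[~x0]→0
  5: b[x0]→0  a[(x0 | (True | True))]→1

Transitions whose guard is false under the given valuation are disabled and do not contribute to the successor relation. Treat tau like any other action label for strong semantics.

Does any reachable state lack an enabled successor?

Answer: DEADLOCK-FREE

Working:
Reachable = {0,3}
  0: a→3  [1 out]
  3: b→3  [1 out]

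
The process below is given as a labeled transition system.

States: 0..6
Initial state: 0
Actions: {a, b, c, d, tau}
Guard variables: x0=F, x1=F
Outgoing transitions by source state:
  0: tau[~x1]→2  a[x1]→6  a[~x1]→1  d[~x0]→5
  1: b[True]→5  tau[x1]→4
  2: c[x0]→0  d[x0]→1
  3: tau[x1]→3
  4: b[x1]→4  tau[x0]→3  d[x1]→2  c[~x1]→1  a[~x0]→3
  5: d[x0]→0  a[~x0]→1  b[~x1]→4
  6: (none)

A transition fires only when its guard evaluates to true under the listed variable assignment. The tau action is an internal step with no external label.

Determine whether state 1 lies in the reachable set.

Answer: REACHABLE

Trace:
Guard filter leaves 8 enabled edge(s).
depth 0: {0}
depth 1: {1,2,5}  now seen {0,1,2,5}
depth 2: {4}  now seen {0,1,2,4,5}
depth 3: {3}  now seen {0,1,2,3,4,5}
Reach set: {0,1,2,3,4,5}
Path to 1: a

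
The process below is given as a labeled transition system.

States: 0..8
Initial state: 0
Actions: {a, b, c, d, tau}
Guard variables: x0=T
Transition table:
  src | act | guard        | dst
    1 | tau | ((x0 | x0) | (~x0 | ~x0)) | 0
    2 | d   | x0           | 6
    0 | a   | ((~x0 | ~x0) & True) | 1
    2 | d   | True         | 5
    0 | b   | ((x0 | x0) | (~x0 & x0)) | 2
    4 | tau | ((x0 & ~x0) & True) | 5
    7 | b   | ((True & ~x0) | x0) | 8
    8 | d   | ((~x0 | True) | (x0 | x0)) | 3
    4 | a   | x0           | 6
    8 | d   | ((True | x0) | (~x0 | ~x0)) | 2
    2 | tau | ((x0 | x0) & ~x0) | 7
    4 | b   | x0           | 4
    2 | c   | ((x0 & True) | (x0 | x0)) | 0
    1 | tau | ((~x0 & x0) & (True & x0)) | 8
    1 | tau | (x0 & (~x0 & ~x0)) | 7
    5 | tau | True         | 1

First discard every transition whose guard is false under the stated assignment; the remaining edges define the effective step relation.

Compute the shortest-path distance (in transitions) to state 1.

Answer: 3

Trace:
Layered search for 1:
  L0 = {0}
  L1 = {2}
  L2 = {5,6}
  L3 = {1}
1 enters at depth 3; path b·d·tau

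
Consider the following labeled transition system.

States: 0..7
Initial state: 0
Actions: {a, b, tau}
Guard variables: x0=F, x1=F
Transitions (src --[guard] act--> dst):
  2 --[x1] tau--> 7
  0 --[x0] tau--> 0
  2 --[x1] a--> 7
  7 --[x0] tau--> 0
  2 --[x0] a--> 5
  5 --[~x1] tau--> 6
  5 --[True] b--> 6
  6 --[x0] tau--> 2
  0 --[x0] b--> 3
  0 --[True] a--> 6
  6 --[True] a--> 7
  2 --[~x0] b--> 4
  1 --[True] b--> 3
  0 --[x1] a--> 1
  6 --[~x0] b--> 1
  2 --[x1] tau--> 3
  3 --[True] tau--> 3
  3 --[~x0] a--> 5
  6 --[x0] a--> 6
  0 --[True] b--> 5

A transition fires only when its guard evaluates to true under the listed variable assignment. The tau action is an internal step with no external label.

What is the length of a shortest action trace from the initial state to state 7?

Answer: 2

Working:
Layered search for 7:
  L0 = {0}
  L1 = {5,6}
  L2 = {1,7}
7 enters at depth 2; path a·a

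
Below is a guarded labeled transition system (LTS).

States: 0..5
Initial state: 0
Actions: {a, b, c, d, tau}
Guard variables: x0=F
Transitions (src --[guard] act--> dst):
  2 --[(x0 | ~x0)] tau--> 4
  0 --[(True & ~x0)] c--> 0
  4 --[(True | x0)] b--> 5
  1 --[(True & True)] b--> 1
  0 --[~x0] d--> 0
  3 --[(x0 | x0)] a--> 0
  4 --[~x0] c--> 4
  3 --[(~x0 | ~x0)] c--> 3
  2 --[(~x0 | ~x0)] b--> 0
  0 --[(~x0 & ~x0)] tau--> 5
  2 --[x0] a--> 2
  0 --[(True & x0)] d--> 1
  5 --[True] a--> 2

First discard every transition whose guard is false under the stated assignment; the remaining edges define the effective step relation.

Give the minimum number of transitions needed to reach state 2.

Answer: 2

Analysis:
BFS to 2:
  depth 0: {0}
  depth 1: {5}
  depth 2: {2}
depth(2)=2, e.g. tau·a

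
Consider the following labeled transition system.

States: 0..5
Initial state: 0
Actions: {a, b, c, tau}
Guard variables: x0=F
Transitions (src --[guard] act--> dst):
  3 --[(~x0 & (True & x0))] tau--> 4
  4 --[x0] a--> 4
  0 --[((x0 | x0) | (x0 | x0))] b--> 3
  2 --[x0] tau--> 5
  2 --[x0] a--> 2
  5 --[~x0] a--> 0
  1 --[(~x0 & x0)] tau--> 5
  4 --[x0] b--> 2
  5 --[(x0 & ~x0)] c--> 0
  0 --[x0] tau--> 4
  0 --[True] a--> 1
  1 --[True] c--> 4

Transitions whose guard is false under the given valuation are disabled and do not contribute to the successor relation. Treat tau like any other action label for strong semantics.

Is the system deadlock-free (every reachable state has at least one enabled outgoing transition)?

Reachable = {0,1,4}
  0: a→1  [1 exit(s)]
  1: c→4  [1 exit(s)]
  4: ∅  [no exit]
trace reaching 4: a·c

Answer: DEADLOCK at state 4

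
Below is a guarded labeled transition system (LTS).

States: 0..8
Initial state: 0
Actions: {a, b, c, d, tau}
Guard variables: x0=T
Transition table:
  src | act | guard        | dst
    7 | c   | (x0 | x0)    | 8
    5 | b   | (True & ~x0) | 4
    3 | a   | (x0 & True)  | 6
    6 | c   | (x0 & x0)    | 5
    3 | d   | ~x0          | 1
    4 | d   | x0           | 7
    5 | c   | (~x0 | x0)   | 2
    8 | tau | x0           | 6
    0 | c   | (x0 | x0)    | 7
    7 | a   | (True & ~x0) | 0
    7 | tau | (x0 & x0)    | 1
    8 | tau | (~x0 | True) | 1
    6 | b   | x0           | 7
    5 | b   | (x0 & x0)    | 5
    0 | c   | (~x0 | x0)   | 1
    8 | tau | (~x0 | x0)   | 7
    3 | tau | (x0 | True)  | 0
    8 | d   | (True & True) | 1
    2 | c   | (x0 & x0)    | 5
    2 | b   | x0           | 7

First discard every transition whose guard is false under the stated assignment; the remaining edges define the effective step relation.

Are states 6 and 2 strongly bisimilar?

Answer: BISIMILAR

Analysis:
Compute ~ classes (split until stable):
  P[0] = {{0,1,2,3,4,5,6,7,8}}
  P[1] = {{0},{1},{2,5,6},{3},{4},{7},{8}}
  P[2] = {{0},{1},{2,6},{3},{4},{5},{7},{8}}
8 equivalence class(es) (converged in 3)
class of 6: {2,6}; class of 2: {2,6}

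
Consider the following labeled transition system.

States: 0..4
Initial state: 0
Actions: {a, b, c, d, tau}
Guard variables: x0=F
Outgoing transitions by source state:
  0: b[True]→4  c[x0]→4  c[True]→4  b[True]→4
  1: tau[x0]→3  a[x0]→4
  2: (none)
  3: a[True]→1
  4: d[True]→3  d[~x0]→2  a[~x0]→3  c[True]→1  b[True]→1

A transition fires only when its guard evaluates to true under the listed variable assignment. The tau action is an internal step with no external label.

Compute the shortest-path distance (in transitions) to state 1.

Answer: 2

Trace:
BFS to 1:
  Layer 0: {0}
  Layer 1: {4}
  Layer 2: {1,2,3}
depth(1)=2, e.g. b·b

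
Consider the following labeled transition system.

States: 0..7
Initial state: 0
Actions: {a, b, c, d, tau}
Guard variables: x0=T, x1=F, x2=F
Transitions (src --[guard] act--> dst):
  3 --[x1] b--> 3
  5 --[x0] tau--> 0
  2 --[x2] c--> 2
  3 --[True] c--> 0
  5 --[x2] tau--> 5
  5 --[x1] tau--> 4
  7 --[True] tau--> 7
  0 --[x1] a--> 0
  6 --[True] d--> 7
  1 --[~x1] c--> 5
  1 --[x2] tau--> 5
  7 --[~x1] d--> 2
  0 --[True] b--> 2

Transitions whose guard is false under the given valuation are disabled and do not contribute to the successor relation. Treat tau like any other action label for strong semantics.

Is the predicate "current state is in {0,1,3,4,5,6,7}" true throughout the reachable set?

Answer: INVARIANT VIOLATED at state 2

Analysis:
Inv-set: {0,1,3,4,5,6,7}
Reachable = {0,2}
  0: ✓
  2: VIOLATES
counterexample path to 2: b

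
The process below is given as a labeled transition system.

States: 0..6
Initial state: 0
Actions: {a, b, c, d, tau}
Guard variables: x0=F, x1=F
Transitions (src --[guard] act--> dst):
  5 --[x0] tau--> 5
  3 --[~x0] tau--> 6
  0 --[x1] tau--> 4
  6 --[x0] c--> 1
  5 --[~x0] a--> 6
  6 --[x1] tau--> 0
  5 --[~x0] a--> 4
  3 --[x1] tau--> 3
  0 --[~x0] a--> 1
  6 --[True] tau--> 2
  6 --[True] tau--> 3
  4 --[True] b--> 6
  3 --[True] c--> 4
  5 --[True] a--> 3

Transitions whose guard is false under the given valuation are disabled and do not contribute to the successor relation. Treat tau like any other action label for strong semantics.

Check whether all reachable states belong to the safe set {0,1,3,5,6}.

Answer: INVARIANT HOLDS

Trace:
Inv-set: {0,1,3,5,6}
Reach set: {0,1}
  0: ✓
  1: ✓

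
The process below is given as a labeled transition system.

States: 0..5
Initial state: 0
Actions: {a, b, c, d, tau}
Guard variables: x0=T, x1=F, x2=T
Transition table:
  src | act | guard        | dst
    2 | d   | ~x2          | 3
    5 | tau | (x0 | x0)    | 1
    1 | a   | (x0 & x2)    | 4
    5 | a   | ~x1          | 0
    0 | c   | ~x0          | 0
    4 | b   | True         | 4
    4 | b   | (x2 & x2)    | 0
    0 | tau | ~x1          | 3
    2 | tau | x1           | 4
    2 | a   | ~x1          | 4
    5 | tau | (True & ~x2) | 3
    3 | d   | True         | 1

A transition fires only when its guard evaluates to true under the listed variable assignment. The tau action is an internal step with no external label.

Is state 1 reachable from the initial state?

Answer: REACHABLE

Analysis:
After dropping false guards: 8 live edges.
L0 = {0}
L1 = {3}  now seen {0,3}
L2 = {1}  now seen {0,1,3}
L3 = {4}  now seen {0,1,3,4}
Reach set: {0,1,3,4}
witness 1: tau·d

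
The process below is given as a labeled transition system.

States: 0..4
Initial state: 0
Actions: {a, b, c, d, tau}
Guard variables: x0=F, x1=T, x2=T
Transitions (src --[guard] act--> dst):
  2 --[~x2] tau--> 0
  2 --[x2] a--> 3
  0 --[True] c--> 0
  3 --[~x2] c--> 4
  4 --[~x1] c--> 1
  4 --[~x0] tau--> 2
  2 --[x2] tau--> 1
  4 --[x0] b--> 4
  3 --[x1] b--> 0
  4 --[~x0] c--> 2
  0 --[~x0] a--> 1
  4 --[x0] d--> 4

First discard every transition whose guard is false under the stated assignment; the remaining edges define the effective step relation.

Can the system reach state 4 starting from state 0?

Answer: UNREACHABLE

Trace:
7 transition(s) survive guard evaluation.
Layer 0: {0}
Layer 1: {1}  total {0,1}
Reach set: {0,1}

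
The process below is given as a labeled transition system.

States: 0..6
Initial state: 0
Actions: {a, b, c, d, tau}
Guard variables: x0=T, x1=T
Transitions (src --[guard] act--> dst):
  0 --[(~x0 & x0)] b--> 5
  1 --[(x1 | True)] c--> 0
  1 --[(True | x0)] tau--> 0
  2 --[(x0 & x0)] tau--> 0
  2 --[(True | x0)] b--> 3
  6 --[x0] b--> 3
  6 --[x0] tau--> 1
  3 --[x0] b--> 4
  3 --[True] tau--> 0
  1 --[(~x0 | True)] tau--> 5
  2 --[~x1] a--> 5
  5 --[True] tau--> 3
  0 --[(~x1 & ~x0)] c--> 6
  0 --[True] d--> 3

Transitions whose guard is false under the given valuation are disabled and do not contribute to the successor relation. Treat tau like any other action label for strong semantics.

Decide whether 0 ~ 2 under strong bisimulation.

Answer: NOT BISIMILAR

Analysis:
Bisimulation quotient by refinement:
  round 0: {{0,1,2,3,4,5,6}}
  round 1: {{0},{1},{2,3,6},{4},{5}}
  round 2: {{0},{1},{2},{3},{4},{5},{6}}
7 equivalence class(es) (converged in 3)
class of 0: {0}; class of 2: {2}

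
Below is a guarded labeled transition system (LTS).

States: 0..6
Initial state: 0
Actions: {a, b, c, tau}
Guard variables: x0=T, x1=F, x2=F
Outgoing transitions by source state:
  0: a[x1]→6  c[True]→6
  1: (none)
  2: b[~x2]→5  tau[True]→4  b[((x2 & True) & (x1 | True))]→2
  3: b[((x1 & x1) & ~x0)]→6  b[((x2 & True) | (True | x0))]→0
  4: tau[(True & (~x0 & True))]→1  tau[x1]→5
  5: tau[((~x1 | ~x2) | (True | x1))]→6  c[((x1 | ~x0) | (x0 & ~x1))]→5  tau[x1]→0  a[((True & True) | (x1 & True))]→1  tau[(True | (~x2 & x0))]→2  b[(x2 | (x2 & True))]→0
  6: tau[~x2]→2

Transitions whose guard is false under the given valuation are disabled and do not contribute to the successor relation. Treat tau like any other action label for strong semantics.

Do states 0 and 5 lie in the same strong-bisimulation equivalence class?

Refine partition for ~:
  round 0: {{0,1,2,3,4,5,6}}
  round 1: {{0},{1,4},{2},{3},{5},{6}}
Fixed point at round 2; 6 class(es).
[0]={0}  [5]={5}

Answer: NOT BISIMILAR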